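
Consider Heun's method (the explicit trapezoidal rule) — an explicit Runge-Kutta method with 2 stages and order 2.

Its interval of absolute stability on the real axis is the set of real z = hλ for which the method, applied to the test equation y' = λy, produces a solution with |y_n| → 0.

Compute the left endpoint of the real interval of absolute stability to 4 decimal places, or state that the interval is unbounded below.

left endpoint -2.0000.

With y'=λy (z=hλ):
  order 2, 2-stage ⇒ R(z)=1+z+z^2/2
  (e.g. R(-0.64)=0.56480, |R|=0.56480)

Solve |R(x)|<1 on ℝ⁻.
x=-0.64: |R|=0.5648
|R(-1.09)|=0.5040 |R(-0.99)|=0.5000 |R(-0.68)|=0.5512
Bisect:
  x_lo=-2.4948 |R|=1.6172  x_hi=-0.2133 |R|=0.8094
  mid=-1.35406 |R|=0.56268 →hi
  mid=-1.92442 |R|=0.92728 →hi
  mid=-2.20961 |R|=1.23157 →lo
  mid=-2.06702 |R|=1.06926 →lo
  mid=-1.99572 |R|=0.99573 →hi
  mid=-2.03137 |R|=1.03186 →lo
  mid=-2.01354 |R|=1.01364 →lo
  mid=-2.00463 |R|=1.00464 →lo
  mid=-2.00018 |R|=1.00018 →lo
  mid=-1.99795 |R|=0.99795 →hi
  ...
  [-2.00004,-1.99990] ⇒ x*=-2.0000
So |R|<1 on (-2.0000, 0).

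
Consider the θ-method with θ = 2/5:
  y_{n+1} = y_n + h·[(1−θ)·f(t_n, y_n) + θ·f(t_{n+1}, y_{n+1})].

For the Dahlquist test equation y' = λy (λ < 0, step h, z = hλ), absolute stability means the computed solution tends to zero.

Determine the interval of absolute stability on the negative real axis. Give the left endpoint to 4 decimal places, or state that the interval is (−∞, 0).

On y'=λy, z=hλ:
  y_{n+1} = y_n + z·[3/5·y_n + 2/5·y_{n+1}] ⇒ (1 − 2/5z)y_{n+1} = (1 + 3/5z)y_n
  R(z) = (1 + 3/5z)/(1 − 2/5z).

Solve |R(x)|<1 on ℝ⁻.
x=-1.24: |R|=0.1711
R=−1: 1+3/5x = −1+2/5x ⇒ -1/5x=2 ⇒ x=2/(-1/5)=-10.0000
Confirm numerically:
  x=-9.961: |R|=0.99844 <1
  x=-6.811: |R|=0.82875 <1
  x=-5.935: |R|=0.75904 <1
  x=-10.343: |R|=1.01335 >1
  x=-10.167: |R|=1.00659 >1
Interval (-10.0000, 0).

(-10.0000, 0).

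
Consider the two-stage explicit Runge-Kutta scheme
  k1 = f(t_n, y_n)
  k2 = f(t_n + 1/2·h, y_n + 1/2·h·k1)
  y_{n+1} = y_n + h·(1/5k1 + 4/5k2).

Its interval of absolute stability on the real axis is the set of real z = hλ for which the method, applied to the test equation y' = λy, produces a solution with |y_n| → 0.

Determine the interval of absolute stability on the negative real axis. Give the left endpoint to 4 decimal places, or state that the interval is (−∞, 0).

With y'=λy (z=hλ):
  k1=λy_n ⇒ h·k1=z·y_n;  k2=λ(1+1/2z)y_n ⇒ h·k2=z(1+1/2z)y_n
  y_{n+1}/y_n = 1 + 1/5z + 4/5z(1+1/2z) = 1 + z + 2/5z²
  Hence R(z) = 1 + z + 2/5z².

Boundary: |R(x)|=1, x<0.
x=-1.42: |R|=0.3866
R=1: x+2/5x²=0 ⇒ x=−5/2=-2.5000; min R=1−1/(4·2/5)=0.3750>−1
Confirm numerically:
  x=-2.268: |R|=0.78953 <1
  x=-2.114: |R|=0.67360 <1
  x=-1.064: |R|=0.38884 <1
  x=-2.719: |R|=1.23818 >1
  x=-2.697: |R|=1.21252 >1
  x=-2.558: |R|=1.05935 >1
So |R|<1 on (-2.5000, 0).

(-2.5000, 0).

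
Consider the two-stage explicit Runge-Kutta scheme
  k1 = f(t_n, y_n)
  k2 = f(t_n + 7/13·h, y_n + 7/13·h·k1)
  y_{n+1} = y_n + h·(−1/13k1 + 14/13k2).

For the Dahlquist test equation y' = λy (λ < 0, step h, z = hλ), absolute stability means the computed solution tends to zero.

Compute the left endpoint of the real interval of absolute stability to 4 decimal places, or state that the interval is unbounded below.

Set f=λy, z=hλ:
  k1=λy_n ⇒ h·k1=z·y_n;  k2=λ(1+7/13z)y_n ⇒ h·k2=z(1+7/13z)y_n
  y_{n+1}/y_n = 1 − 1/13z + 14/13z(1+7/13z) = 1 + z + 98/169z²
  ⇒ R(z) = 1 + z + 98/169z².

Solve |R(x)|<1 on ℝ⁻.
x=-1.02: |R|=0.5833
R=1: x+98/169x²=0 ⇒ x=−169/98=-1.7245; min R=1−1/(4·98/169)=0.5689>−1
Confirm numerically:
  x=-1.454: |R|=0.77194 <1
  x=-1.063: |R|=0.59225 <1
  x=-0.849: |R|=0.56898 <1
  x=-2.251: |R|=1.68726 >1
  x=-2.054: |R|=1.39247 >1
So |R|<1 on (-1.7245, 0).

left endpoint -1.7245.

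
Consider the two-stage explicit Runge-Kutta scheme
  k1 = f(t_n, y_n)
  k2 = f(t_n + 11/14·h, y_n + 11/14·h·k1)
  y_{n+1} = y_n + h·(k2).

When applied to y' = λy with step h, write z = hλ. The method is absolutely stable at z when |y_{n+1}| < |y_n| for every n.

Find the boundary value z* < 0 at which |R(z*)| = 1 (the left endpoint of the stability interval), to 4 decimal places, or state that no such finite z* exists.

With y'=λy (z=hλ):
  k1=λy_n ⇒ h·k1=z·y_n;  k2=λ(1+11/14z)y_n ⇒ h·k2=z(1+11/14z)y_n
  y_{n+1}/y_n = 1 + z(1+11/14z) = 1 + z + 11/14z²
  so R(z) = 1 + z + 11/14z².

Solve |R(x)|<1 on ℝ⁻.
x=-0.44: |R|=0.7121
R=1: x+11/14x²=0 ⇒ x=−14/11=-1.2727; min R=1−1/(4·11/14)=0.6818>−1
Confirm numerically:
  x=-0.971: |R|=0.76980 <1
  x=-0.858: |R|=0.72041 <1
  x=-0.711: |R|=0.68620 <1
  x=-0.558: |R|=0.68664 <1
  x=-1.869: |R|=1.87563 >1
  x=-1.299: |R|=1.02682 >1
Interval (-1.2727, 0).

left endpoint -1.2727.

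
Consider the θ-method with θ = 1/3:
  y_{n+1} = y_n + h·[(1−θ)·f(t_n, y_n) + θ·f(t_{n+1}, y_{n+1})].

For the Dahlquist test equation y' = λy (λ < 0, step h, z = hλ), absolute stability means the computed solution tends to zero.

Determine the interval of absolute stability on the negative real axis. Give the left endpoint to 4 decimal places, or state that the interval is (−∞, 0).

(-6.0000, 0).

On y'=λy, z=hλ:
  y_{n+1} = y_n + z·[2/3·y_n + 1/3·y_{n+1}] ⇒ (1 − 1/3z)y_{n+1} = (1 + 2/3z)y_n
  R(z) = (1 + 2/3z)/(1 − 1/3z).

Need |R(x)|<1, x<0.
x=-1.33: |R|=0.0785
R=−1: 1+2/3x = −1+1/3x ⇒ -1/3x=2 ⇒ x=2/(-1/3)=-6.0000
Confirm numerically:
  x=-3.750: |R|=0.66667 <1
  x=-3.713: |R|=0.65932 <1
  x=-2.718: |R|=0.42602 <1
  x=-6.597: |R|=1.06221 >1
  x=-6.209: |R|=1.02270 >1
Interval (-6.0000, 0).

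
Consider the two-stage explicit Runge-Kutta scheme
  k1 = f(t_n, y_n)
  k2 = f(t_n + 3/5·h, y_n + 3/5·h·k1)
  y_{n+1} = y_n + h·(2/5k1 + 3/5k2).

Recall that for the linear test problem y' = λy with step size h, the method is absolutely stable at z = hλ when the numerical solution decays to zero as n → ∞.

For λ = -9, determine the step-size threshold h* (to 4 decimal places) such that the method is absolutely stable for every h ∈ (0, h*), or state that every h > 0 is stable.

(-2.7778,0); λ=-9 ⇒ h* = (25/9)/9 = 0.3086.

Set f=λy, z=hλ:
  k1=λy_n ⇒ h·k1=z·y_n;  k2=λ(1+3/5z)y_n ⇒ h·k2=z(1+3/5z)y_n
  y_{n+1}/y_n = 1 + 2/5z + 3/5z(1+3/5z) = 1 + z + 9/25z²
  Hence R(z) = 1 + z + 9/25z².

Solve |R(x)|<1 on ℝ⁻.
x=-1.62: |R|=0.3248
R=1: x+9/25x²=0 ⇒ x=−25/9=-2.7778; min R=1−1/(4·9/25)=0.3056>−1
Confirm numerically:
  x=-1.973: |R|=0.42838 <1
  x=-1.888: |R|=0.39524 <1
  x=-1.616: |R|=0.32412 <1
  x=-1.486: |R|=0.30895 <1
  x=-3.012: |R|=1.25397 >1
  x=-2.856: |R|=1.08042 >1
So |R|<1 on (-2.7778, 0).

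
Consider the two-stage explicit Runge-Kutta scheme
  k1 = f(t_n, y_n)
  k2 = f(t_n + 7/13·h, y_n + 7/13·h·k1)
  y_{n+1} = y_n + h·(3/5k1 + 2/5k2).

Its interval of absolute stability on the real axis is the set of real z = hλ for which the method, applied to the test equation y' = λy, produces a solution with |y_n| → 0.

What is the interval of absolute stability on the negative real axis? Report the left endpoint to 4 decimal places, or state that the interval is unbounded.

Test eqn y'=λy, z=hλ:
  k1=λy_n ⇒ h·k1=z·y_n;  k2=λ(1+7/13z)y_n ⇒ h·k2=z(1+7/13z)y_n
  y_{n+1}/y_n = 1 + 3/5z + 2/5z(1+7/13z) = 1 + z + 14/65z²
  ⇒ R(z) = 1 + z + 14/65z².

Need |R(x)|<1, x<0.
x=-1.43: |R|=0.0104
R=1: x+14/65x²=0 ⇒ x=−65/14=-4.6429; min R=1−1/(4·14/65)=-0.1607>−1
Confirm numerically:
  x=-2.636: |R|=0.13940 <1
  x=-2.423: |R|=0.15849 <1
  x=-2.043: |R|=0.14402 <1
  x=-5.075: |R|=1.47237 >1
  x=-4.815: |R|=1.17853 >1
  x=-4.686: |R|=1.04354 >1
So |R|<1 on (-4.6429, 0).

(-4.6429, 0).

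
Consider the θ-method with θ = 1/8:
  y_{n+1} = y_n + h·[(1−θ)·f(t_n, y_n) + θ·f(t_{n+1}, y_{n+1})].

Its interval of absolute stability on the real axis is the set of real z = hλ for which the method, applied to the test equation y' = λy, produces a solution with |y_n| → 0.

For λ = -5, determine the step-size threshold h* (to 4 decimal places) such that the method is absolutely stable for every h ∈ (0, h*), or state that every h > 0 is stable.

With y'=λy (z=hλ):
  y_{n+1} = y_n + z·[7/8·y_n + 1/8·y_{n+1}] ⇒ (1 − 1/8z)y_{n+1} = (1 + 7/8z)y_n
  ⇒ R(z) = (1 + 7/8z)/(1 − 1/8z).

Solve |R(x)|<1 on ℝ⁻.
x=-1.53: |R|=0.2844
R=−1: 1+7/8x = −1+1/8x ⇒ -3/4x=2 ⇒ x=2/(-3/4)=-2.6667
Confirm numerically:
  x=-2.103: |R|=0.66525 <1
  x=-1.572: |R|=0.31383 <1
  x=-1.411: |R|=0.19945 <1
  x=-1.191: |R|=0.03667 <1
  x=-3.130: |R|=1.24978 >1
  x=-2.817: |R|=1.08339 >1
Stable set (-2.6667, 0).

(-2.6667,0); λ=-5 ⇒ h* = (8/3)/5 = 0.5333.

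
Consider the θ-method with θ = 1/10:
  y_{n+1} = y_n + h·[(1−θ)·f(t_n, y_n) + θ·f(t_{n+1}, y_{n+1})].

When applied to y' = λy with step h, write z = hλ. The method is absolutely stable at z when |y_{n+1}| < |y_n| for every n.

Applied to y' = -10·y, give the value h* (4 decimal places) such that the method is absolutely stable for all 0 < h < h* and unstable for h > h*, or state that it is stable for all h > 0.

Set f=λy, z=hλ:
  y_{n+1} = y_n + z·[9/10·y_n + 1/10·y_{n+1}] ⇒ (1 − 1/10z)y_{n+1} = (1 + 9/10z)y_n
  ⇒ R(z) = (1 + 9/10z)/(1 − 1/10z).

Solve |R(x)|<1 on ℝ⁻.
x=-0.53: |R|=0.4967
R=−1: 1+9/10x = −1+1/10x ⇒ -4/5x=2 ⇒ x=2/(-4/5)=-2.5000
Confirm numerically:
  x=-2.227: |R|=0.82138 <1
  x=-2.133: |R|=0.75802 <1
  x=-1.599: |R|=0.37857 <1
  x=-2.907: |R|=1.25227 >1
  x=-2.896: |R|=1.24566 >1
So |R|<1 on (-2.5000, 0).

(-2.5000,0); λ=-10 ⇒ h* = (5/2)/10 = 0.2500.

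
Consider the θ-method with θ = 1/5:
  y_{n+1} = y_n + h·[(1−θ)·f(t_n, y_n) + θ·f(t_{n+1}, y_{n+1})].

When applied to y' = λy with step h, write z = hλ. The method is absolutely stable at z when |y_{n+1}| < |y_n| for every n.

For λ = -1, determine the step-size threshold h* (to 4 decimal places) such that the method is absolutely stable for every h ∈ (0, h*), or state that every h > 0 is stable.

Set f=λy, z=hλ:
  y_{n+1} = y_n + z·[4/5·y_n + 1/5·y_{n+1}] ⇒ (1 − 1/5z)y_{n+1} = (1 + 4/5z)y_n
  Hence R(z) = (1 + 4/5z)/(1 − 1/5z).

Need |R(x)|<1, x<0.
x=-0.81: |R|=0.3029
R=−1: 1+4/5x = −1+1/5x ⇒ -3/5x=2 ⇒ x=2/(-3/5)=-3.3333
Confirm numerically:
  x=-3.069: |R|=0.90172 <1
  x=-2.595: |R|=0.70836 <1
  x=-1.877: |R|=0.36469 <1
  x=-1.491: |R|=0.14851 <1
  x=-3.892: |R|=1.18848 >1
  x=-3.703: |R|=1.12743 >1
So |R|<1 on (-3.3333, 0).

(-3.3333,0); λ=-1 ⇒ h* = (10/3)/1 = 3.3333.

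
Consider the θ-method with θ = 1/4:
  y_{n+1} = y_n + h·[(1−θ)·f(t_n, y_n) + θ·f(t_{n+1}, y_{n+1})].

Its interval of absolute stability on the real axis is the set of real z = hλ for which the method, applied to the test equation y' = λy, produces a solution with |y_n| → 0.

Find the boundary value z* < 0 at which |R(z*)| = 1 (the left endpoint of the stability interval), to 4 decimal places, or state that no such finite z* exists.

Set f=λy, z=hλ:
  y_{n+1} = y_n + z·[3/4·y_n + 1/4·y_{n+1}] ⇒ (1 − 1/4z)y_{n+1} = (1 + 3/4z)y_n
  so R(z) = (1 + 3/4z)/(1 − 1/4z).

Find x<0 with |R(x)|<1.
x=-0.96: |R|=0.2258
R=−1: 1+3/4x = −1+1/4x ⇒ -1/2x=2 ⇒ x=2/(-1/2)=-4.0000
Confirm numerically:
  x=-3.027: |R|=0.72307 <1
  x=-2.977: |R|=0.70675 <1
  x=-2.878: |R|=0.67374 <1
  x=-4.562: |R|=1.13128 >1
  x=-4.080: |R|=1.01980 >1
So |R|<1 on (-4.0000, 0).

left endpoint -4.0000.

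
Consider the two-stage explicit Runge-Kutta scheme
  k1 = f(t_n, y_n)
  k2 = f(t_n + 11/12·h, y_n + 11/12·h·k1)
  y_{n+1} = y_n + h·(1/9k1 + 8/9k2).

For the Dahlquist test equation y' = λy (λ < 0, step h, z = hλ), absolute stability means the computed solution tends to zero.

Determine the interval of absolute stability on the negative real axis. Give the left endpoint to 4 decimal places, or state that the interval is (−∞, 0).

On y'=λy, z=hλ:
  k1=λy_n ⇒ h·k1=z·y_n;  k2=λ(1+11/12z)y_n ⇒ h·k2=z(1+11/12z)y_n
  y_{n+1}/y_n = 1 + 1/9z + 8/9z(1+11/12z) = 1 + z + 22/27z²
  R(z) = 1 + z + 22/27z².

Boundary: |R(x)|=1, x<0.
x=-1.43: |R|=1.2362
R=1: x+22/27x²=0 ⇒ x=−27/22=-1.2273; min R=1−1/(4·22/27)=0.6932>−1
Confirm numerically:
  x=-1.001: |R|=0.81545 <1
  x=-0.843: |R|=0.73605 <1
  x=-0.815: |R|=0.72622 <1
  x=-0.772: |R|=0.71362 <1
  x=-1.487: |R|=1.31469 >1
  x=-1.405: |R|=1.20346 >1
  x=-1.335: |R|=1.11718 >1
Interval (-1.2273, 0).

(-1.2273, 0).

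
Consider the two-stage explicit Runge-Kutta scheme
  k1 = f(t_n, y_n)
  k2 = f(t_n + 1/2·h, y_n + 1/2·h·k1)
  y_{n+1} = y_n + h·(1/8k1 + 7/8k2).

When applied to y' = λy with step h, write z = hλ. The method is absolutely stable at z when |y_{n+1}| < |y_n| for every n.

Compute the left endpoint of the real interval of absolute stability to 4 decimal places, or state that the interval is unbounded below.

left endpoint -2.2857.

Test eqn y'=λy, z=hλ:
  k1=λy_n ⇒ h·k1=z·y_n;  k2=λ(1+1/2z)y_n ⇒ h·k2=z(1+1/2z)y_n
  y_{n+1}/y_n = 1 + 1/8z + 7/8z(1+1/2z) = 1 + z + 7/16z²
  Hence R(z) = 1 + z + 7/16z².

Solve |R(x)|<1 on ℝ⁻.
x=-0.73: |R|=0.5031
R=1: x+7/16x²=0 ⇒ x=−16/7=-2.2857; min R=1−1/(4·7/16)=0.4286>−1
Confirm numerically:
  x=-1.696: |R|=0.56243 <1
  x=-1.407: |R|=0.45910 <1
  x=-0.990: |R|=0.43879 <1
  x=-2.788: |R|=1.61266 >1
  x=-2.689: |R|=1.47444 >1
  x=-2.628: |R|=1.39354 >1
So |R|<1 on (-2.2857, 0).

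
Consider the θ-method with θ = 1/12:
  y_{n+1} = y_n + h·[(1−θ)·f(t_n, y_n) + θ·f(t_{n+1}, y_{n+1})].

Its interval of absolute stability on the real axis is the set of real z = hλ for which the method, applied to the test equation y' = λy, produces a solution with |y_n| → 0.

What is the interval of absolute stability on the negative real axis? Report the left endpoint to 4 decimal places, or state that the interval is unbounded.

Test eqn y'=λy, z=hλ:
  y_{n+1} = y_n + z·[11/12·y_n + 1/12·y_{n+1}] ⇒ (1 − 1/12z)y_{n+1} = (1 + 11/12z)y_n
  Hence R(z) = (1 + 11/12z)/(1 − 1/12z).

Find x<0 with |R(x)|<1.
x=-1.63: |R|=0.4351
R=−1: 1+11/12x = −1+1/12x ⇒ -5/6x=2 ⇒ x=2/(-5/6)=-2.4000
Confirm numerically:
  x=-1.847: |R|=0.60064 <1
  x=-1.635: |R|=0.43894 <1
  x=-1.433: |R|=0.28013 <1
  x=-1.391: |R|=0.24651 <1
  x=-2.705: |R|=1.20741 >1
  x=-2.619: |R|=1.14981 >1
  x=-2.574: |R|=1.11939 >1
So |R|<1 on (-2.4000, 0).

(-2.4000, 0).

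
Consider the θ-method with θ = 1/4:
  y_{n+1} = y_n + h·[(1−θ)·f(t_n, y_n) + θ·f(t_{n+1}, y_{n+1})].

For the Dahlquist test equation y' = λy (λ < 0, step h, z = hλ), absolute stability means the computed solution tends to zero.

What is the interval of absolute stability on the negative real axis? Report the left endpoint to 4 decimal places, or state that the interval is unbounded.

Test eqn y'=λy, z=hλ:
  y_{n+1} = y_n + z·[3/4·y_n + 1/4·y_{n+1}] ⇒ (1 − 1/4z)y_{n+1} = (1 + 3/4z)y_n
  ⇒ R(z) = (1 + 3/4z)/(1 − 1/4z).

Find x<0 with |R(x)|<1.
x=-0.96: |R|=0.2258
R=−1: 1+3/4x = −1+1/4x ⇒ -1/2x=2 ⇒ x=2/(-1/2)=-4.0000
Confirm numerically:
  x=-3.979: |R|=0.99474 <1
  x=-2.583: |R|=0.56950 <1
  x=-2.565: |R|=0.56283 <1
  x=-1.623: |R|=0.15454 <1
  x=-4.597: |R|=1.13889 >1
  x=-4.513: |R|=1.12052 >1
  x=-4.189: |R|=1.04616 >1
Stable set (-4.0000, 0).

(-4.0000, 0).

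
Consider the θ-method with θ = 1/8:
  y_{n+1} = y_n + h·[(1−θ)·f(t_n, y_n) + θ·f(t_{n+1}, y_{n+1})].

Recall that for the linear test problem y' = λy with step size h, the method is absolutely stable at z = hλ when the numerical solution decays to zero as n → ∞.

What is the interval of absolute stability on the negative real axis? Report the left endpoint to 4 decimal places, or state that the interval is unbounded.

z∈(-2.6667,0).

On y'=λy, z=hλ:
  y_{n+1} = y_n + z·[7/8·y_n + 1/8·y_{n+1}] ⇒ (1 − 1/8z)y_{n+1} = (1 + 7/8z)y_n
  R(z) = (1 + 7/8z)/(1 − 1/8z).

Find x<0 with |R(x)|<1.
x=-1.71: |R|=0.4089
R=−1: 1+7/8x = −1+1/8x ⇒ -3/4x=2 ⇒ x=2/(-3/4)=-2.6667
Confirm numerically:
  x=-1.659: |R|=0.37406 <1
  x=-1.573: |R|=0.31453 <1
  x=-1.413: |R|=0.20089 <1
  x=-1.403: |R|=0.19366 <1
  x=-3.219: |R|=1.29539 >1
  x=-2.830: |R|=1.09049 >1
Stable set (-2.6667, 0).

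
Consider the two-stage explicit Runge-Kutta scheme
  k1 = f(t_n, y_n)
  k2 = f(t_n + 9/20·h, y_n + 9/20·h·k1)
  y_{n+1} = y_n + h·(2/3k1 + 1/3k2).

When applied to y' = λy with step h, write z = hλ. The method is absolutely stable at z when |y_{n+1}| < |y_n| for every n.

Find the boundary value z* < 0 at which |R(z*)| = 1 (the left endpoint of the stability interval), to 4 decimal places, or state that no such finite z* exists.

left endpoint -6.6667.

On y'=λy, z=hλ:
  k1=λy_n ⇒ h·k1=z·y_n;  k2=λ(1+9/20z)y_n ⇒ h·k2=z(1+9/20z)y_n
  y_{n+1}/y_n = 1 + 2/3z + 1/3z(1+9/20z) = 1 + z + 3/20z²
  Hence R(z) = 1 + z + 3/20z².

Solve |R(x)|<1 on ℝ⁻.
x=-1.48: |R|=0.1514
R=1: x+3/20x²=0 ⇒ x=−20/3=-6.6667; min R=1−1/(4·3/20)=-0.6667>−1
Confirm numerically:
  x=-4.128: |R|=0.57194 <1
  x=-3.328: |R|=0.66666 <1
  x=-2.868: |R|=0.63419 <1
  x=-2.707: |R|=0.60782 <1
  x=-6.865: |R|=1.20423 >1
  x=-6.768: |R|=1.10287 >1
  x=-6.759: |R|=1.09361 >1
So |R|<1 on (-6.6667, 0).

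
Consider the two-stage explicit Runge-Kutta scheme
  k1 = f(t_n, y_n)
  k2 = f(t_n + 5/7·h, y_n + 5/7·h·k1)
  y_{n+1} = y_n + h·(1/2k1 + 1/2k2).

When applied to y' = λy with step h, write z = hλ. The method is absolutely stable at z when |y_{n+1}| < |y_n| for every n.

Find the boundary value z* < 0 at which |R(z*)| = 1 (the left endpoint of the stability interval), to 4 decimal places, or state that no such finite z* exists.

left endpoint -2.8000.

Set f=λy, z=hλ:
  k1=λy_n ⇒ h·k1=z·y_n;  k2=λ(1+5/7z)y_n ⇒ h·k2=z(1+5/7z)y_n
  y_{n+1}/y_n = 1 + 1/2z + 1/2z(1+5/7z) = 1 + z + 5/14z²
  R(z) = 1 + z + 5/14z².

Solve |R(x)|<1 on ℝ⁻.
x=-1.14: |R|=0.3241
R=1: x+5/14x²=0 ⇒ x=−14/5=-2.8000; min R=1−1/(4·5/14)=0.3000>−1
Confirm numerically:
  x=-2.667: |R|=0.87332 <1
  x=-1.479: |R|=0.30223 <1
  x=-1.239: |R|=0.30926 <1
  x=-3.146: |R|=1.38876 >1
  x=-3.116: |R|=1.35166 >1
So |R|<1 on (-2.8000, 0).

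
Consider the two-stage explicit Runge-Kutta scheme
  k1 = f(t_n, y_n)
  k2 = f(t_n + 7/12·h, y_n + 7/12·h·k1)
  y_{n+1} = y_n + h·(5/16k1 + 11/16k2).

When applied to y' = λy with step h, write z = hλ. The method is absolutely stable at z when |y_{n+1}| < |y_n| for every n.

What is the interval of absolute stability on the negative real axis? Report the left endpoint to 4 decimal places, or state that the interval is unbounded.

Test eqn y'=λy, z=hλ:
  k1=λy_n ⇒ h·k1=z·y_n;  k2=λ(1+7/12z)y_n ⇒ h·k2=z(1+7/12z)y_n
  y_{n+1}/y_n = 1 + 5/16z + 11/16z(1+7/12z) = 1 + z + 77/192z²
  Hence R(z) = 1 + z + 77/192z².

Need |R(x)|<1, x<0.
x=-1.25: |R|=0.3766
R=1: x+77/192x²=0 ⇒ x=−192/77=-2.4935; min R=1−1/(4·77/192)=0.3766>−1
Confirm numerically:
  x=-1.659: |R|=0.44478 <1
  x=-1.361: |R|=0.38186 <1
  x=-1.308: |R|=0.37813 <1
  x=-3.049: |R|=1.67924 >1
  x=-2.934: |R|=1.51831 >1
  x=-2.572: |R|=1.08096 >1
Stable set (-2.4935, 0).

z∈(-2.4935,0).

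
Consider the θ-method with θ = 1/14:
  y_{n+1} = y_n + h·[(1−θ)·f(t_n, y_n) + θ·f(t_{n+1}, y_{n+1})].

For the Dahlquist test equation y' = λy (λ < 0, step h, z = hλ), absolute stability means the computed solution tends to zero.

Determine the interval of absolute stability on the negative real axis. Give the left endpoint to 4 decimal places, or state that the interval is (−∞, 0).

(-2.3333, 0).

Test eqn y'=λy, z=hλ:
  y_{n+1} = y_n + z·[13/14·y_n + 1/14·y_{n+1}] ⇒ (1 − 1/14z)y_{n+1} = (1 + 13/14z)y_n
  Hence R(z) = (1 + 13/14z)/(1 − 1/14z).

Solve |R(x)|<1 on ℝ⁻.
x=-1.43: |R|=0.2975
R=−1: 1+13/14x = −1+1/14x ⇒ -6/7x=2 ⇒ x=2/(-6/7)=-2.3333
Confirm numerically:
  x=-2.061: |R|=0.79653 <1
  x=-1.992: |R|=0.74387 <1
  x=-1.283: |R|=0.17529 <1
  x=-0.973: |R|=0.09023 <1
  x=-2.917: |R|=1.41402 >1
  x=-2.698: |R|=1.26207 >1
Stable set (-2.3333, 0).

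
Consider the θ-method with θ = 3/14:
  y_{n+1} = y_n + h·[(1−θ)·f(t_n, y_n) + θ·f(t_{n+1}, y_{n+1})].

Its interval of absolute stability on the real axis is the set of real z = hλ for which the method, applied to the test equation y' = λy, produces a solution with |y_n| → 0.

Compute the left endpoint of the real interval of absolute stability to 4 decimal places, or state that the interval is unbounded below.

left endpoint -3.5000.

Test eqn y'=λy, z=hλ:
  y_{n+1} = y_n + z·[11/14·y_n + 3/14·y_{n+1}] ⇒ (1 − 3/14z)y_{n+1} = (1 + 11/14z)y_n
  R(z) = (1 + 11/14z)/(1 − 3/14z).

Boundary: |R(x)|=1, x<0.
x=-1.04: |R|=0.1495
R=−1: 1+11/14x = −1+3/14x ⇒ -4/7x=2 ⇒ x=2/(-4/7)=-3.5000
Confirm numerically:
  x=-3.319: |R|=0.93956 <1
  x=-3.198: |R|=0.89760 <1
  x=-2.412: |R|=0.59013 <1
  x=-1.642: |R|=0.21463 <1
  x=-3.990: |R|=1.15094 >1
  x=-3.650: |R|=1.04810 >1
  x=-3.645: |R|=1.04652 >1
So |R|<1 on (-3.5000, 0).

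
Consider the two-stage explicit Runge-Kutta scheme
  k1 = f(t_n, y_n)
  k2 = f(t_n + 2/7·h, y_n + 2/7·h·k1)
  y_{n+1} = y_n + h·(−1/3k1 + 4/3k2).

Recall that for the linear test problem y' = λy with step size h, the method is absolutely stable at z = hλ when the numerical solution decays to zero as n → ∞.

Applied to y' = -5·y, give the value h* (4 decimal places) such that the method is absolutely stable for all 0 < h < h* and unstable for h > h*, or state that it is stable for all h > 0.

With y'=λy (z=hλ):
  k1=λy_n ⇒ h·k1=z·y_n;  k2=λ(1+2/7z)y_n ⇒ h·k2=z(1+2/7z)y_n
  y_{n+1}/y_n = 1 − 1/3z + 4/3z(1+2/7z) = 1 + z + 8/21z²
  R(z) = 1 + z + 8/21z².

Boundary: |R(x)|=1, x<0.
x=-0.69: |R|=0.4914
R=1: x+8/21x²=0 ⇒ x=−21/8=-2.6250; min R=1−1/(4·8/21)=0.3438>−1
Confirm numerically:
  x=-1.797: |R|=0.43317 <1
  x=-1.755: |R|=0.41834 <1
  x=-1.714: |R|=0.40516 <1
  x=-1.300: |R|=0.34381 <1
  x=-2.904: |R|=1.30865 >1
  x=-2.830: |R|=1.22101 >1
  x=-2.721: |R|=1.09951 >1
Interval (-2.6250, 0).

(-2.6250,0); λ=-5 ⇒ h* = (21/8)/5 = 0.5250.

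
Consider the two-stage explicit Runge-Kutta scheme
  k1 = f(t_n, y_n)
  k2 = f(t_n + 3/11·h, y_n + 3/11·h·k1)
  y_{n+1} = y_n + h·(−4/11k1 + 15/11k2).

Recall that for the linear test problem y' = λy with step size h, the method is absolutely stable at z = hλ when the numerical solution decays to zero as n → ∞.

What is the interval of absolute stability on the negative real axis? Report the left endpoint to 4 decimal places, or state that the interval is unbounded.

z∈(-2.6889,0).

Test eqn y'=λy, z=hλ:
  k1=λy_n ⇒ h·k1=z·y_n;  k2=λ(1+3/11z)y_n ⇒ h·k2=z(1+3/11z)y_n
  y_{n+1}/y_n = 1 − 4/11z + 15/11z(1+3/11z) = 1 + z + 45/121z²
  Hence R(z) = 1 + z + 45/121z².

Need |R(x)|<1, x<0.
x=-0.49: |R|=0.5993
R=1: x+45/121x²=0 ⇒ x=−121/45=-2.6889; min R=1−1/(4·45/121)=0.3278>−1
Confirm numerically:
  x=-2.039: |R|=0.50719 <1
  x=-2.008: |R|=0.49153 <1
  x=-1.997: |R|=0.48614 <1
  x=-3.203: |R|=1.61241 >1
  x=-2.782: |R|=1.09634 >1
Stable set (-2.6889, 0).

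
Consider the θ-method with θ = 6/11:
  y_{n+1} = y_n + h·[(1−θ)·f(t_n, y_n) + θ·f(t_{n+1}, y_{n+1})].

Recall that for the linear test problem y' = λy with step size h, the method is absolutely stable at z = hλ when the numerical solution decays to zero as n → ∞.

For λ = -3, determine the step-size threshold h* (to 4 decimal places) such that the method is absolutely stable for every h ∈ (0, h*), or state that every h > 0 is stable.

interval (−∞, 0). Any h>0 works for λ=-3.

With y'=λy (z=hλ):
  y_{n+1} = y_n + z·[5/11·y_n + 6/11·y_{n+1}] ⇒ (1 − 6/11z)y_{n+1} = (1 + 5/11z)y_n
  ⇒ R(z) = (1 + 5/11z)/(1 − 6/11z).

Find x<0 with |R(x)|<1.
x=-0.75: |R|=0.4677
x=-2: |R|=0.0435
x=-10: |R|=0.5493
x=-100: |R|=0.8003
θ=6/11≥1/2 ⇒ |1+5/11x|<|1−6/11x| ∀x<0 ⇒ interval (−∞,0).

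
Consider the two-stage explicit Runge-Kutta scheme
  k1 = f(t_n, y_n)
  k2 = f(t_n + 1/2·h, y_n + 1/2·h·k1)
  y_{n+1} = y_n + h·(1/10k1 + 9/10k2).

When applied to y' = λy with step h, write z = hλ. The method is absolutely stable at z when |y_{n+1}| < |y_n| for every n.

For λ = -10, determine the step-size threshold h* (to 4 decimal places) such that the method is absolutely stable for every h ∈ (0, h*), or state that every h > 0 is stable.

(-2.2222,0); λ=-10 ⇒ h* = (20/9)/10 = 0.2222.

Test eqn y'=λy, z=hλ:
  k1=λy_n ⇒ h·k1=z·y_n;  k2=λ(1+1/2z)y_n ⇒ h·k2=z(1+1/2z)y_n
  y_{n+1}/y_n = 1 + 1/10z + 9/10z(1+1/2z) = 1 + z + 9/20z²
  so R(z) = 1 + z + 9/20z².

Need |R(x)|<1, x<0.
x=-1.62: |R|=0.5610
R=1: x+9/20x²=0 ⇒ x=−20/9=-2.2222; min R=1−1/(4·9/20)=0.4444>−1
Confirm numerically:
  x=-2.013: |R|=0.81048 <1
  x=-1.579: |R|=0.54296 <1
  x=-1.494: |R|=0.51042 <1
  x=-1.044: |R|=0.44647 <1
  x=-2.612: |R|=1.45814 >1
  x=-2.423: |R|=1.21892 >1
Stable set (-2.2222, 0).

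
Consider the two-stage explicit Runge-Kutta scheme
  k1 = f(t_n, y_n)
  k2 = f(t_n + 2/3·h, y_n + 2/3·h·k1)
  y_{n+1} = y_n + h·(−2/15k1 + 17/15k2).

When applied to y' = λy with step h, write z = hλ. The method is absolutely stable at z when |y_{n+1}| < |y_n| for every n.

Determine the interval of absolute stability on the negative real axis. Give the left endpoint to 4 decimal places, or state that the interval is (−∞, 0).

With y'=λy (z=hλ):
  k1=λy_n ⇒ h·k1=z·y_n;  k2=λ(1+2/3z)y_n ⇒ h·k2=z(1+2/3z)y_n
  y_{n+1}/y_n = 1 − 2/15z + 17/15z(1+2/3z) = 1 + z + 34/45z²
  so R(z) = 1 + z + 34/45z².

Solve |R(x)|<1 on ℝ⁻.
x=-0.38: |R|=0.7291
R=1: x+34/45x²=0 ⇒ x=−45/34=-1.3235; min R=1−1/(4·34/45)=0.6691>−1
Confirm numerically:
  x=-1.250: |R|=0.93056 <1
  x=-0.981: |R|=0.74612 <1
  x=-0.654: |R|=0.66916 <1
  x=-1.659: |R|=1.42050 >1
  x=-1.472: |R|=1.16513 >1
So |R|<1 on (-1.3235, 0).

(-1.3235, 0).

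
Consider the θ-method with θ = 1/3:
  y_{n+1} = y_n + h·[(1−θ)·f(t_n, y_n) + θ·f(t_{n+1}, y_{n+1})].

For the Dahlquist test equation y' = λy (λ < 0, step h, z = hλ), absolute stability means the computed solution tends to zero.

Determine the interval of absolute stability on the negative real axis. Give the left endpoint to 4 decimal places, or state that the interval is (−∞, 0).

(-6.0000, 0).

Set f=λy, z=hλ:
  y_{n+1} = y_n + z·[2/3·y_n + 1/3·y_{n+1}] ⇒ (1 − 1/3z)y_{n+1} = (1 + 2/3z)y_n
  ⇒ R(z) = (1 + 2/3z)/(1 − 1/3z).

Find x<0 with |R(x)|<1.
x=-1.34: |R|=0.0737
R=−1: 1+2/3x = −1+1/3x ⇒ -1/3x=2 ⇒ x=2/(-1/3)=-6.0000
Confirm numerically:
  x=-5.809: |R|=0.97832 <1
  x=-4.683: |R|=0.82858 <1
  x=-4.387: |R|=0.78164 <1
  x=-3.084: |R|=0.52071 <1
  x=-6.534: |R|=1.05601 >1
  x=-6.486: |R|=1.05123 >1
So |R|<1 on (-6.0000, 0).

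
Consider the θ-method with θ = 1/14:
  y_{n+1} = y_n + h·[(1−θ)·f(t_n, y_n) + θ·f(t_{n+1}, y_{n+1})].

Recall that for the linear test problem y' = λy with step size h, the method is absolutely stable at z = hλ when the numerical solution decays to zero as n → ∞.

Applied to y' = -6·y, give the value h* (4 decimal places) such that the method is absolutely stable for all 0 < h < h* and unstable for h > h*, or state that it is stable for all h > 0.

(-2.3333,0); λ=-6 ⇒ h* = (7/3)/6 = 0.3889.

On y'=λy, z=hλ:
  y_{n+1} = y_n + z·[13/14·y_n + 1/14·y_{n+1}] ⇒ (1 − 1/14z)y_{n+1} = (1 + 13/14z)y_n
  ⇒ R(z) = (1 + 13/14z)/(1 − 1/14z).

Solve |R(x)|<1 on ℝ⁻.
x=-0.6: |R|=0.4247
R=−1: 1+13/14x = −1+1/14x ⇒ -6/7x=2 ⇒ x=2/(-6/7)=-2.3333
Confirm numerically:
  x=-2.155: |R|=0.86753 <1
  x=-1.998: |R|=0.74847 <1
  x=-1.337: |R|=0.22045 <1
  x=-2.883: |R|=1.39069 >1
  x=-2.447: |R|=1.08293 >1
Stable set (-2.3333, 0).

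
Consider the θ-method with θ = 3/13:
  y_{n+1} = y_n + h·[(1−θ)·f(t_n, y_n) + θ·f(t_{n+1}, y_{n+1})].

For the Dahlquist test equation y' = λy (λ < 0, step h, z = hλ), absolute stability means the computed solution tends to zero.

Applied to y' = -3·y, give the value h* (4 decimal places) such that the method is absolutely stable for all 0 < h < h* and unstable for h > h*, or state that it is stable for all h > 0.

With y'=λy (z=hλ):
  y_{n+1} = y_n + z·[10/13·y_n + 3/13·y_{n+1}] ⇒ (1 − 3/13z)y_{n+1} = (1 + 10/13z)y_n
  Hence R(z) = (1 + 10/13z)/(1 − 3/13z).

Solve |R(x)|<1 on ℝ⁻.
x=-0.63: |R|=0.4500
R=−1: 1+10/13x = −1+3/13x ⇒ -7/13x=2 ⇒ x=2/(-7/13)=-3.7143
Confirm numerically:
  x=-3.277: |R|=0.86593 <1
  x=-3.089: |R|=0.80343 <1
  x=-2.719: |R|=0.67070 <1
  x=-2.302: |R|=0.50337 <1
  x=-4.310: |R|=1.16082 >1
  x=-4.144: |R|=1.11828 >1
  x=-4.121: |R|=1.11225 >1
Interval (-3.7143, 0).

(-3.7143,0); λ=-3 ⇒ h* = (26/7)/3 = 1.2381.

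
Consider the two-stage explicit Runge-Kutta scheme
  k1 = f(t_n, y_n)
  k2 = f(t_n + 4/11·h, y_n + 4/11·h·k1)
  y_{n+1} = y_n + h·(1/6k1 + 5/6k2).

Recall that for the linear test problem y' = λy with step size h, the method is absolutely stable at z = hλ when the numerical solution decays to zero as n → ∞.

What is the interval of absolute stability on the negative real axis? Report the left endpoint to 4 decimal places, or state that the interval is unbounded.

With y'=λy (z=hλ):
  k1=λy_n ⇒ h·k1=z·y_n;  k2=λ(1+4/11z)y_n ⇒ h·k2=z(1+4/11z)y_n
  y_{n+1}/y_n = 1 + 1/6z + 5/6z(1+4/11z) = 1 + z + 10/33z²
  R(z) = 1 + z + 10/33z².

Boundary: |R(x)|=1, x<0.
x=-1.12: |R|=0.2601
R=1: x+10/33x²=0 ⇒ x=−33/10=-3.3000; min R=1−1/(4·10/33)=0.1750>−1
Confirm numerically:
  x=-2.268: |R|=0.29073 <1
  x=-2.241: |R|=0.28084 <1
  x=-1.576: |R|=0.17666 <1
  x=-3.734: |R|=1.49108 >1
  x=-3.718: |R|=1.47095 >1
  x=-3.624: |R|=1.35581 >1
So |R|<1 on (-3.3000, 0).

(-3.3000, 0).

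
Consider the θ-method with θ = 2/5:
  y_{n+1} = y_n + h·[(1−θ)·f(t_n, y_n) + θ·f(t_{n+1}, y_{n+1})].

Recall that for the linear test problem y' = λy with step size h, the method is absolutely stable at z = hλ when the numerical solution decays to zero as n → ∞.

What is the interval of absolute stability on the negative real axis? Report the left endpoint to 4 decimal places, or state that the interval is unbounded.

z∈(-10.0000,0).

With y'=λy (z=hλ):
  y_{n+1} = y_n + z·[3/5·y_n + 2/5·y_{n+1}] ⇒ (1 − 2/5z)y_{n+1} = (1 + 3/5z)y_n
  R(z) = (1 + 3/5z)/(1 − 2/5z).

Boundary: |R(x)|=1, x<0.
x=-1.2: |R|=0.1892
R=−1: 1+3/5x = −1+2/5x ⇒ -1/5x=2 ⇒ x=2/(-1/5)=-10.0000
Confirm numerically:
  x=-7.049: |R|=0.84548 <1
  x=-6.569: |R|=0.81084 <1
  x=-5.638: |R|=0.73200 <1
  x=-4.873: |R|=0.65231 <1
  x=-10.296: |R|=1.01157 >1
  x=-10.283: |R|=1.01107 >1
  x=-10.235: |R|=1.00923 >1
Interval (-10.0000, 0).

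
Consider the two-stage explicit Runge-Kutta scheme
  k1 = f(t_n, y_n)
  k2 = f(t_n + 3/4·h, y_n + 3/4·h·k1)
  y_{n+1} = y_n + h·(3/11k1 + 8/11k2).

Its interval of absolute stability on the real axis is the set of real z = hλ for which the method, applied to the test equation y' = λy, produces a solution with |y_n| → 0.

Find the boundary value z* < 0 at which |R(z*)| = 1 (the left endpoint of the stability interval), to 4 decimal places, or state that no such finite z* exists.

left endpoint -1.8333.

Test eqn y'=λy, z=hλ:
  k1=λy_n ⇒ h·k1=z·y_n;  k2=λ(1+3/4z)y_n ⇒ h·k2=z(1+3/4z)y_n
  y_{n+1}/y_n = 1 + 3/11z + 8/11z(1+3/4z) = 1 + z + 6/11z²
  ⇒ R(z) = 1 + z + 6/11z².

Boundary: |R(x)|=1, x<0.
x=-0.96: |R|=0.5427
R=1: x+6/11x²=0 ⇒ x=−11/6=-1.8333; min R=1−1/(4·6/11)=0.5417>−1
Confirm numerically:
  x=-1.522: |R|=0.74154 <1
  x=-1.434: |R|=0.68765 <1
  x=-1.116: |R|=0.56334 <1
  x=-2.341: |R|=1.64824 >1
  x=-2.279: |R|=1.55400 >1
  x=-1.904: |R|=1.07339 >1
Interval (-1.8333, 0).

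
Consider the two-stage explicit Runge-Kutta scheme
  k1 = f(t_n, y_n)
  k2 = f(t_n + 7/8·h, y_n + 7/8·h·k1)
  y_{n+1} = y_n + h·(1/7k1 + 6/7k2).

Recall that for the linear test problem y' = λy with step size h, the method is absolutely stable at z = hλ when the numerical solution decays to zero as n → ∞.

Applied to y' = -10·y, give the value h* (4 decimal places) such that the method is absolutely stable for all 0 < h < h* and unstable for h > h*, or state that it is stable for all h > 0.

On y'=λy, z=hλ:
  k1=λy_n ⇒ h·k1=z·y_n;  k2=λ(1+7/8z)y_n ⇒ h·k2=z(1+7/8z)y_n
  y_{n+1}/y_n = 1 + 1/7z + 6/7z(1+7/8z) = 1 + z + 3/4z²
  R(z) = 1 + z + 3/4z².

Boundary: |R(x)|=1, x<0.
x=-0.34: |R|=0.7467
R=1: x+3/4x²=0 ⇒ x=−4/3=-1.3333; min R=1−1/(4·3/4)=0.6667>−1
Confirm numerically:
  x=-0.962: |R|=0.73208 <1
  x=-0.819: |R|=0.68407 <1
  x=-0.588: |R|=0.67131 <1
  x=-1.886: |R|=1.78175 >1
  x=-1.794: |R|=1.61983 >1
  x=-1.651: |R|=1.39335 >1
Stable set (-1.3333, 0).

(-1.3333,0); λ=-10 ⇒ h* = (4/3)/10 = 0.1333.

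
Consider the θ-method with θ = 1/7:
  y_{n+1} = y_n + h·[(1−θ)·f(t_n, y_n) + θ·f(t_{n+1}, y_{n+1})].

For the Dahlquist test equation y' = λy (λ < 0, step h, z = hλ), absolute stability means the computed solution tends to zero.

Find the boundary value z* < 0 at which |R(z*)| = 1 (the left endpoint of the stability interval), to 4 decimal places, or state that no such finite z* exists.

left endpoint -2.8000.

On y'=λy, z=hλ:
  y_{n+1} = y_n + z·[6/7·y_n + 1/7·y_{n+1}] ⇒ (1 − 1/7z)y_{n+1} = (1 + 6/7z)y_n
  ⇒ R(z) = (1 + 6/7z)/(1 − 1/7z).

Boundary: |R(x)|=1, x<0.
x=-0.96: |R|=0.1558
R=−1: 1+6/7x = −1+1/7x ⇒ -5/7x=2 ⇒ x=2/(-5/7)=-2.8000
Confirm numerically:
  x=-1.933: |R|=0.51472 <1
  x=-1.748: |R|=0.39872 <1
  x=-1.121: |R|=0.03374 <1
  x=-3.033: |R|=1.11612 >1
  x=-3.007: |R|=1.10343 >1
So |R|<1 on (-2.8000, 0).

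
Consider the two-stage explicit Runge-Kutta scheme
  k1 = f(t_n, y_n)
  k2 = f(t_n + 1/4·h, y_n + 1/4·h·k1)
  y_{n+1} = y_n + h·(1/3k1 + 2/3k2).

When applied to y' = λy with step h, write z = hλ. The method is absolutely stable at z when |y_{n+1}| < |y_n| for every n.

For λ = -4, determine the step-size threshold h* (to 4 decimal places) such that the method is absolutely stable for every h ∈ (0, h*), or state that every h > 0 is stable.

On y'=λy, z=hλ:
  k1=λy_n ⇒ h·k1=z·y_n;  k2=λ(1+1/4z)y_n ⇒ h·k2=z(1+1/4z)y_n
  y_{n+1}/y_n = 1 + 1/3z + 2/3z(1+1/4z) = 1 + z + 1/6z²
  Hence R(z) = 1 + z + 1/6z².

Find x<0 with |R(x)|<1.
x=-0.34: |R|=0.6793
R=1: x+1/6x²=0 ⇒ x=−6=-6.0000; min R=1−1/(4·1/6)=-0.5000>−1
Confirm numerically:
  x=-4.534: |R|=0.10781 <1
  x=-4.490: |R|=0.12998 <1
  x=-2.803: |R|=0.49353 <1
  x=-2.747: |R|=0.48933 <1
  x=-6.597: |R|=1.65640 >1
  x=-6.591: |R|=1.64921 >1
  x=-6.440: |R|=1.47227 >1
So |R|<1 on (-6.0000, 0).

(-6.0000,0); λ=-4 ⇒ h* = (6)/4 = 1.5000.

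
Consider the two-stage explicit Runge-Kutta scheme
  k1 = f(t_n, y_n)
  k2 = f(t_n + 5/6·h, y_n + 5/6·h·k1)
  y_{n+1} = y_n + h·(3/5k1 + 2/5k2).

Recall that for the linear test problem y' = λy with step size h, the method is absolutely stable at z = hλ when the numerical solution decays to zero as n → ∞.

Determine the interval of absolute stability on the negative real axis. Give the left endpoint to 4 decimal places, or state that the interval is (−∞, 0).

z∈(-3.0000,0).

On y'=λy, z=hλ:
  k1=λy_n ⇒ h·k1=z·y_n;  k2=λ(1+5/6z)y_n ⇒ h·k2=z(1+5/6z)y_n
  y_{n+1}/y_n = 1 + 3/5z + 2/5z(1+5/6z) = 1 + z + 1/3z²
  so R(z) = 1 + z + 1/3z².

Find x<0 with |R(x)|<1.
x=-0.54: |R|=0.5572
R=1: x+1/3x²=0 ⇒ x=−3=-3.0000; min R=1−1/(4·1/3)=0.2500>−1
Confirm numerically:
  x=-2.951: |R|=0.95180 <1
  x=-1.385: |R|=0.25441 <1
  x=-1.368: |R|=0.25581 <1
  x=-3.499: |R|=1.58200 >1
  x=-3.182: |R|=1.19304 >1
Interval (-3.0000, 0).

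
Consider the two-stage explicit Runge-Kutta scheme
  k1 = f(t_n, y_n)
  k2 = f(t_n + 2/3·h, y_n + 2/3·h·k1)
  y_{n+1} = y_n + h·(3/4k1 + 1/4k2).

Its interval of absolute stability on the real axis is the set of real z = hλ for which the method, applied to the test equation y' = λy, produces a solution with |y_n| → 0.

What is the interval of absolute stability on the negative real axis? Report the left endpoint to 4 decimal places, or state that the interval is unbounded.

(-6.0000, 0).

On y'=λy, z=hλ:
  k1=λy_n ⇒ h·k1=z·y_n;  k2=λ(1+2/3z)y_n ⇒ h·k2=z(1+2/3z)y_n
  y_{n+1}/y_n = 1 + 3/4z + 1/4z(1+2/3z) = 1 + z + 1/6z²
  ⇒ R(z) = 1 + z + 1/6z².

Solve |R(x)|<1 on ℝ⁻.
x=-1.34: |R|=0.0407
R=1: x+1/6x²=0 ⇒ x=−6=-6.0000; min R=1−1/(4·1/6)=-0.5000>−1
Confirm numerically:
  x=-4.387: |R|=0.17937 <1
  x=-4.203: |R|=0.25880 <1
  x=-3.982: |R|=0.33928 <1
  x=-3.647: |R|=0.43023 <1
  x=-6.539: |R|=1.58742 >1
  x=-6.108: |R|=1.10994 >1
Stable set (-6.0000, 0).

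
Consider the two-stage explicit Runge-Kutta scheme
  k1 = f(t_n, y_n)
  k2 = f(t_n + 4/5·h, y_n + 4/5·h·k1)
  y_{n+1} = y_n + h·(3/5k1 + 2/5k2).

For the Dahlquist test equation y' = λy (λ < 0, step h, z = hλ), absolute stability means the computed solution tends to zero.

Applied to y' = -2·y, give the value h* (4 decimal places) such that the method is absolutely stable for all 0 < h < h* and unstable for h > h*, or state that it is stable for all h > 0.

Test eqn y'=λy, z=hλ:
  k1=λy_n ⇒ h·k1=z·y_n;  k2=λ(1+4/5z)y_n ⇒ h·k2=z(1+4/5z)y_n
  y_{n+1}/y_n = 1 + 3/5z + 2/5z(1+4/5z) = 1 + z + 8/25z²
  Hence R(z) = 1 + z + 8/25z².

Solve |R(x)|<1 on ℝ⁻.
x=-0.83: |R|=0.3904
R=1: x+8/25x²=0 ⇒ x=−25/8=-3.1250; min R=1−1/(4·8/25)=0.2188>−1
Confirm numerically:
  x=-2.770: |R|=0.68533 <1
  x=-2.660: |R|=0.60419 <1
  x=-2.642: |R|=0.59165 <1
  x=-2.323: |R|=0.40383 <1
  x=-3.313: |R|=1.19931 >1
  x=-3.275: |R|=1.15720 >1
  x=-3.145: |R|=1.02013 >1
So |R|<1 on (-3.1250, 0).

(-3.1250,0); λ=-2 ⇒ h* = (25/8)/2 = 1.5625.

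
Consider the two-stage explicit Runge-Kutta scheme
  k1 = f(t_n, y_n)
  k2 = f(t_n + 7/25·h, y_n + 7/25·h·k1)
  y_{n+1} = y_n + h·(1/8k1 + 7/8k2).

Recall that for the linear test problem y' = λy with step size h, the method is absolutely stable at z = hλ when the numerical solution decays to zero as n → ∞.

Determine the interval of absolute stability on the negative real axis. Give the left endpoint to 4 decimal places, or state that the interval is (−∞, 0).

Test eqn y'=λy, z=hλ:
  k1=λy_n ⇒ h·k1=z·y_n;  k2=λ(1+7/25z)y_n ⇒ h·k2=z(1+7/25z)y_n
  y_{n+1}/y_n = 1 + 1/8z + 7/8z(1+7/25z) = 1 + z + 49/200z²
  R(z) = 1 + z + 49/200z².

Need |R(x)|<1, x<0.
x=-1.58: |R|=0.0316
R=1: x+49/200x²=0 ⇒ x=−200/49=-4.0816; min R=1−1/(4·49/200)=-0.0204>−1
Confirm numerically:
  x=-3.696: |R|=0.65080 <1
  x=-3.050: |R|=0.22911 <1
  x=-2.744: |R|=0.10074 <1
  x=-2.468: |R|=0.02430 <1
  x=-4.488: |R|=1.44683 >1
  x=-4.375: |R|=1.31445 >1
Interval (-4.0816, 0).

(-4.0816, 0).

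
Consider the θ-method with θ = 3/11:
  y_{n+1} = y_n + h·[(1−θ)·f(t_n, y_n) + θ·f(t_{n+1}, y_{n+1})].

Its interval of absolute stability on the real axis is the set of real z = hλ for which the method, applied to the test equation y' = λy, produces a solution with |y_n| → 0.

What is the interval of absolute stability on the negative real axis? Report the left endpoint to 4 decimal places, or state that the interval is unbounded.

With y'=λy (z=hλ):
  y_{n+1} = y_n + z·[8/11·y_n + 3/11·y_{n+1}] ⇒ (1 − 3/11z)y_{n+1} = (1 + 8/11z)y_n
  so R(z) = (1 + 8/11z)/(1 − 3/11z).

Boundary: |R(x)|=1, x<0.
x=-1.77: |R|=0.1937
R=−1: 1+8/11x = −1+3/11x ⇒ -5/11x=2 ⇒ x=2/(-5/11)=-4.4000
Confirm numerically:
  x=-3.091: |R|=0.67716 <1
  x=-2.441: |R|=0.46543 <1
  x=-2.221: |R|=0.38317 <1
  x=-1.893: |R|=0.24846 <1
  x=-4.953: |R|=1.10693 >1
  x=-4.546: |R|=1.02963 >1
Stable set (-4.4000, 0).

z∈(-4.4000,0).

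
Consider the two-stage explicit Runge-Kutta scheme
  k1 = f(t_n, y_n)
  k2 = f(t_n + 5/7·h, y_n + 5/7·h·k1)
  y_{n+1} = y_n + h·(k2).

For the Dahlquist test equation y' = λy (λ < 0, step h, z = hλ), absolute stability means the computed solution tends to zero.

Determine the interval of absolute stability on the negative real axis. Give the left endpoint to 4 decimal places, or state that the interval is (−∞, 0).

(-1.4000, 0).

Set f=λy, z=hλ:
  k1=λy_n ⇒ h·k1=z·y_n;  k2=λ(1+5/7z)y_n ⇒ h·k2=z(1+5/7z)y_n
  y_{n+1}/y_n = 1 + z(1+5/7z) = 1 + z + 5/7z²
  R(z) = 1 + z + 5/7z².

Boundary: |R(x)|=1, x<0.
x=-0.69: |R|=0.6501
R=1: x+5/7x²=0 ⇒ x=−7/5=-1.4000; min R=1−1/(4·5/7)=0.6500>−1
Confirm numerically:
  x=-0.773: |R|=0.65381 <1
  x=-0.734: |R|=0.65083 <1
  x=-0.683: |R|=0.65021 <1
  x=-1.830: |R|=1.56207 >1
  x=-1.818: |R|=1.54280 >1
  x=-1.479: |R|=1.08346 >1
Interval (-1.4000, 0).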